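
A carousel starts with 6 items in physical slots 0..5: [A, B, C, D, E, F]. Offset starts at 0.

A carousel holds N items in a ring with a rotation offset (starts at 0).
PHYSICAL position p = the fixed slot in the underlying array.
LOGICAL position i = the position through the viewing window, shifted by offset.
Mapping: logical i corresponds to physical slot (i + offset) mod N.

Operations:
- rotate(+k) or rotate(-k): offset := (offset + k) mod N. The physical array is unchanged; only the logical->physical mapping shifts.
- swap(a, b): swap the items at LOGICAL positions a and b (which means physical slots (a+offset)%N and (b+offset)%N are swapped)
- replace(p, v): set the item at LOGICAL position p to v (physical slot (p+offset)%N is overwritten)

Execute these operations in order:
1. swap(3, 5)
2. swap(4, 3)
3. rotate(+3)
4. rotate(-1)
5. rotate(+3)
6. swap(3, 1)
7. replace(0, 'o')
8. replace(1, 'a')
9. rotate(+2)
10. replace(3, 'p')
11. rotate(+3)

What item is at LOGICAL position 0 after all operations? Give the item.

Answer: p

Derivation:
After op 1 (swap(3, 5)): offset=0, physical=[A,B,C,F,E,D], logical=[A,B,C,F,E,D]
After op 2 (swap(4, 3)): offset=0, physical=[A,B,C,E,F,D], logical=[A,B,C,E,F,D]
After op 3 (rotate(+3)): offset=3, physical=[A,B,C,E,F,D], logical=[E,F,D,A,B,C]
After op 4 (rotate(-1)): offset=2, physical=[A,B,C,E,F,D], logical=[C,E,F,D,A,B]
After op 5 (rotate(+3)): offset=5, physical=[A,B,C,E,F,D], logical=[D,A,B,C,E,F]
After op 6 (swap(3, 1)): offset=5, physical=[C,B,A,E,F,D], logical=[D,C,B,A,E,F]
After op 7 (replace(0, 'o')): offset=5, physical=[C,B,A,E,F,o], logical=[o,C,B,A,E,F]
After op 8 (replace(1, 'a')): offset=5, physical=[a,B,A,E,F,o], logical=[o,a,B,A,E,F]
After op 9 (rotate(+2)): offset=1, physical=[a,B,A,E,F,o], logical=[B,A,E,F,o,a]
After op 10 (replace(3, 'p')): offset=1, physical=[a,B,A,E,p,o], logical=[B,A,E,p,o,a]
After op 11 (rotate(+3)): offset=4, physical=[a,B,A,E,p,o], logical=[p,o,a,B,A,E]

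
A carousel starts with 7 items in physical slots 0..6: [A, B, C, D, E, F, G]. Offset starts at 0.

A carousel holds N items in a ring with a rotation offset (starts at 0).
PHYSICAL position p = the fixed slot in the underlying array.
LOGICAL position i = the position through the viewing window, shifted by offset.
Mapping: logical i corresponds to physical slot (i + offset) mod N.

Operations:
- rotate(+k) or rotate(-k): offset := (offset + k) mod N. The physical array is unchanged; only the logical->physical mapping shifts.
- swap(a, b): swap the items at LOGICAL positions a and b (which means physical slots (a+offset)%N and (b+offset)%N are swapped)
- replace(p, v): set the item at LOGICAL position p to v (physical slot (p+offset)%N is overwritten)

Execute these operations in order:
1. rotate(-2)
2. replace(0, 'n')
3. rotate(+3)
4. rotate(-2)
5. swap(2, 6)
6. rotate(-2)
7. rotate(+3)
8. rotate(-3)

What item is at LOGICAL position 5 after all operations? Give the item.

Answer: C

Derivation:
After op 1 (rotate(-2)): offset=5, physical=[A,B,C,D,E,F,G], logical=[F,G,A,B,C,D,E]
After op 2 (replace(0, 'n')): offset=5, physical=[A,B,C,D,E,n,G], logical=[n,G,A,B,C,D,E]
After op 3 (rotate(+3)): offset=1, physical=[A,B,C,D,E,n,G], logical=[B,C,D,E,n,G,A]
After op 4 (rotate(-2)): offset=6, physical=[A,B,C,D,E,n,G], logical=[G,A,B,C,D,E,n]
After op 5 (swap(2, 6)): offset=6, physical=[A,n,C,D,E,B,G], logical=[G,A,n,C,D,E,B]
After op 6 (rotate(-2)): offset=4, physical=[A,n,C,D,E,B,G], logical=[E,B,G,A,n,C,D]
After op 7 (rotate(+3)): offset=0, physical=[A,n,C,D,E,B,G], logical=[A,n,C,D,E,B,G]
After op 8 (rotate(-3)): offset=4, physical=[A,n,C,D,E,B,G], logical=[E,B,G,A,n,C,D]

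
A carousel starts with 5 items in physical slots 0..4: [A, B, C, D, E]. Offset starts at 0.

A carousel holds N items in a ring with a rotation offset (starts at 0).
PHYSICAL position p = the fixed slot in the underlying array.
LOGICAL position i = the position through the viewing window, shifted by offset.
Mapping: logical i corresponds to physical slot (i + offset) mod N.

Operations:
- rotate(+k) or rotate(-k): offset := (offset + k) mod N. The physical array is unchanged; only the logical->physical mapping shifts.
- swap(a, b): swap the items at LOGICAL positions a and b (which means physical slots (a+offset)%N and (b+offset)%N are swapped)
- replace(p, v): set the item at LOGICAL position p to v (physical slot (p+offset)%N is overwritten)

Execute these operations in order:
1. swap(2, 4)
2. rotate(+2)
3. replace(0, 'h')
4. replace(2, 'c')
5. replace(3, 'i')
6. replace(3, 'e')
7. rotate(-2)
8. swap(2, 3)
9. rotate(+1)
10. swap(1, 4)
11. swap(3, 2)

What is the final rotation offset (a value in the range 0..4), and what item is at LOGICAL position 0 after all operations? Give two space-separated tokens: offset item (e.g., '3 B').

After op 1 (swap(2, 4)): offset=0, physical=[A,B,E,D,C], logical=[A,B,E,D,C]
After op 2 (rotate(+2)): offset=2, physical=[A,B,E,D,C], logical=[E,D,C,A,B]
After op 3 (replace(0, 'h')): offset=2, physical=[A,B,h,D,C], logical=[h,D,C,A,B]
After op 4 (replace(2, 'c')): offset=2, physical=[A,B,h,D,c], logical=[h,D,c,A,B]
After op 5 (replace(3, 'i')): offset=2, physical=[i,B,h,D,c], logical=[h,D,c,i,B]
After op 6 (replace(3, 'e')): offset=2, physical=[e,B,h,D,c], logical=[h,D,c,e,B]
After op 7 (rotate(-2)): offset=0, physical=[e,B,h,D,c], logical=[e,B,h,D,c]
After op 8 (swap(2, 3)): offset=0, physical=[e,B,D,h,c], logical=[e,B,D,h,c]
After op 9 (rotate(+1)): offset=1, physical=[e,B,D,h,c], logical=[B,D,h,c,e]
After op 10 (swap(1, 4)): offset=1, physical=[D,B,e,h,c], logical=[B,e,h,c,D]
After op 11 (swap(3, 2)): offset=1, physical=[D,B,e,c,h], logical=[B,e,c,h,D]

Answer: 1 B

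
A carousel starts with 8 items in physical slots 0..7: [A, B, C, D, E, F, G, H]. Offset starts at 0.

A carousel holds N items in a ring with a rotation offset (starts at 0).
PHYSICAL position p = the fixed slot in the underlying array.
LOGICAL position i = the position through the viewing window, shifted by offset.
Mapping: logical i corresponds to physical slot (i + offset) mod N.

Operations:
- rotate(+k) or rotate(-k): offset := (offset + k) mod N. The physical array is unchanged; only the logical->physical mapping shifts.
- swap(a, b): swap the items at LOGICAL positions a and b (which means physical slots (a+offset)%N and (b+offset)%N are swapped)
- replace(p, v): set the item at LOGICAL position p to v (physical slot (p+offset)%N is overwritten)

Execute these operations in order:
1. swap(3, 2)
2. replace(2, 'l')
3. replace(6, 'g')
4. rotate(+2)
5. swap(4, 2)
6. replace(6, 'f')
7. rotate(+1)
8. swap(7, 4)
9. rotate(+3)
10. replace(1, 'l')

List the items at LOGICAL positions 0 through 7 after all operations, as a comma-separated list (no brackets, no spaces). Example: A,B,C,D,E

Answer: E,l,f,B,H,C,g,F

Derivation:
After op 1 (swap(3, 2)): offset=0, physical=[A,B,D,C,E,F,G,H], logical=[A,B,D,C,E,F,G,H]
After op 2 (replace(2, 'l')): offset=0, physical=[A,B,l,C,E,F,G,H], logical=[A,B,l,C,E,F,G,H]
After op 3 (replace(6, 'g')): offset=0, physical=[A,B,l,C,E,F,g,H], logical=[A,B,l,C,E,F,g,H]
After op 4 (rotate(+2)): offset=2, physical=[A,B,l,C,E,F,g,H], logical=[l,C,E,F,g,H,A,B]
After op 5 (swap(4, 2)): offset=2, physical=[A,B,l,C,g,F,E,H], logical=[l,C,g,F,E,H,A,B]
After op 6 (replace(6, 'f')): offset=2, physical=[f,B,l,C,g,F,E,H], logical=[l,C,g,F,E,H,f,B]
After op 7 (rotate(+1)): offset=3, physical=[f,B,l,C,g,F,E,H], logical=[C,g,F,E,H,f,B,l]
After op 8 (swap(7, 4)): offset=3, physical=[f,B,H,C,g,F,E,l], logical=[C,g,F,E,l,f,B,H]
After op 9 (rotate(+3)): offset=6, physical=[f,B,H,C,g,F,E,l], logical=[E,l,f,B,H,C,g,F]
After op 10 (replace(1, 'l')): offset=6, physical=[f,B,H,C,g,F,E,l], logical=[E,l,f,B,H,C,g,F]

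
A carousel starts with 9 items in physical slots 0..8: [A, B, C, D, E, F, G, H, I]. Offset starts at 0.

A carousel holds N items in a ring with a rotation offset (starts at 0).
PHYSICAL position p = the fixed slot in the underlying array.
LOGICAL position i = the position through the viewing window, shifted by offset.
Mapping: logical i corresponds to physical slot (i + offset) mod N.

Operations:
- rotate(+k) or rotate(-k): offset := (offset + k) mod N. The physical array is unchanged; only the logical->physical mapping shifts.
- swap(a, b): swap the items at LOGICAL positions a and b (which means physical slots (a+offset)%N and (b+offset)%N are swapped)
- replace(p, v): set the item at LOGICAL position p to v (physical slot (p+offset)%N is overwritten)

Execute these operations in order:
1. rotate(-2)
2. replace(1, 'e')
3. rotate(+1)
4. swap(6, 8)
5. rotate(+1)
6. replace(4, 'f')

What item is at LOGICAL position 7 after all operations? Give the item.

Answer: F

Derivation:
After op 1 (rotate(-2)): offset=7, physical=[A,B,C,D,E,F,G,H,I], logical=[H,I,A,B,C,D,E,F,G]
After op 2 (replace(1, 'e')): offset=7, physical=[A,B,C,D,E,F,G,H,e], logical=[H,e,A,B,C,D,E,F,G]
After op 3 (rotate(+1)): offset=8, physical=[A,B,C,D,E,F,G,H,e], logical=[e,A,B,C,D,E,F,G,H]
After op 4 (swap(6, 8)): offset=8, physical=[A,B,C,D,E,H,G,F,e], logical=[e,A,B,C,D,E,H,G,F]
After op 5 (rotate(+1)): offset=0, physical=[A,B,C,D,E,H,G,F,e], logical=[A,B,C,D,E,H,G,F,e]
After op 6 (replace(4, 'f')): offset=0, physical=[A,B,C,D,f,H,G,F,e], logical=[A,B,C,D,f,H,G,F,e]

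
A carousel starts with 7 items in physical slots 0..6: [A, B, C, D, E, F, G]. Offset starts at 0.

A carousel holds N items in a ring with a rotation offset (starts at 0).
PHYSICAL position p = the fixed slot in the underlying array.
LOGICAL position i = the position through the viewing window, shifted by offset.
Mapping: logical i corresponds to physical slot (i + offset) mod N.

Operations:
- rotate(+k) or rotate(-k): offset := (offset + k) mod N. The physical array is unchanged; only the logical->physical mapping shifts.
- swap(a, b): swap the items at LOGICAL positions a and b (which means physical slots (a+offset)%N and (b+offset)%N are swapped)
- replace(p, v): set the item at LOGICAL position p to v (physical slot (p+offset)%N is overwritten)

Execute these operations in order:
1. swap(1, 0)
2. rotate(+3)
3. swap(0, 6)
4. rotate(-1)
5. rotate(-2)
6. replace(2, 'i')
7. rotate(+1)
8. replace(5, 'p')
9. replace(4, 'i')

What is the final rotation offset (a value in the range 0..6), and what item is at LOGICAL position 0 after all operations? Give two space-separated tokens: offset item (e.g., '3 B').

Answer: 1 A

Derivation:
After op 1 (swap(1, 0)): offset=0, physical=[B,A,C,D,E,F,G], logical=[B,A,C,D,E,F,G]
After op 2 (rotate(+3)): offset=3, physical=[B,A,C,D,E,F,G], logical=[D,E,F,G,B,A,C]
After op 3 (swap(0, 6)): offset=3, physical=[B,A,D,C,E,F,G], logical=[C,E,F,G,B,A,D]
After op 4 (rotate(-1)): offset=2, physical=[B,A,D,C,E,F,G], logical=[D,C,E,F,G,B,A]
After op 5 (rotate(-2)): offset=0, physical=[B,A,D,C,E,F,G], logical=[B,A,D,C,E,F,G]
After op 6 (replace(2, 'i')): offset=0, physical=[B,A,i,C,E,F,G], logical=[B,A,i,C,E,F,G]
After op 7 (rotate(+1)): offset=1, physical=[B,A,i,C,E,F,G], logical=[A,i,C,E,F,G,B]
After op 8 (replace(5, 'p')): offset=1, physical=[B,A,i,C,E,F,p], logical=[A,i,C,E,F,p,B]
After op 9 (replace(4, 'i')): offset=1, physical=[B,A,i,C,E,i,p], logical=[A,i,C,E,i,p,B]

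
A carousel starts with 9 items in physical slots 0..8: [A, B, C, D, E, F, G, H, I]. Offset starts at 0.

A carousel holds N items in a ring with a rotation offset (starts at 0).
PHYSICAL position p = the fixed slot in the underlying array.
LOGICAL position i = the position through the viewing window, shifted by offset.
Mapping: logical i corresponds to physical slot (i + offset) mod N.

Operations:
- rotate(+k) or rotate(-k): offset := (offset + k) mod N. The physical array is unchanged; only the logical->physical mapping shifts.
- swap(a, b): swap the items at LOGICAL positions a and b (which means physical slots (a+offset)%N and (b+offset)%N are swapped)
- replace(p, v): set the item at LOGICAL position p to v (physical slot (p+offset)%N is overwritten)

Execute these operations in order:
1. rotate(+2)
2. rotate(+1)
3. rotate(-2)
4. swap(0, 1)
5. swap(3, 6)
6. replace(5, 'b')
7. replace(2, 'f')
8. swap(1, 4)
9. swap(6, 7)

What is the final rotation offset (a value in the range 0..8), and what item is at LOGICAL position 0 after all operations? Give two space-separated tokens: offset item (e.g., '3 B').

After op 1 (rotate(+2)): offset=2, physical=[A,B,C,D,E,F,G,H,I], logical=[C,D,E,F,G,H,I,A,B]
After op 2 (rotate(+1)): offset=3, physical=[A,B,C,D,E,F,G,H,I], logical=[D,E,F,G,H,I,A,B,C]
After op 3 (rotate(-2)): offset=1, physical=[A,B,C,D,E,F,G,H,I], logical=[B,C,D,E,F,G,H,I,A]
After op 4 (swap(0, 1)): offset=1, physical=[A,C,B,D,E,F,G,H,I], logical=[C,B,D,E,F,G,H,I,A]
After op 5 (swap(3, 6)): offset=1, physical=[A,C,B,D,H,F,G,E,I], logical=[C,B,D,H,F,G,E,I,A]
After op 6 (replace(5, 'b')): offset=1, physical=[A,C,B,D,H,F,b,E,I], logical=[C,B,D,H,F,b,E,I,A]
After op 7 (replace(2, 'f')): offset=1, physical=[A,C,B,f,H,F,b,E,I], logical=[C,B,f,H,F,b,E,I,A]
After op 8 (swap(1, 4)): offset=1, physical=[A,C,F,f,H,B,b,E,I], logical=[C,F,f,H,B,b,E,I,A]
After op 9 (swap(6, 7)): offset=1, physical=[A,C,F,f,H,B,b,I,E], logical=[C,F,f,H,B,b,I,E,A]

Answer: 1 C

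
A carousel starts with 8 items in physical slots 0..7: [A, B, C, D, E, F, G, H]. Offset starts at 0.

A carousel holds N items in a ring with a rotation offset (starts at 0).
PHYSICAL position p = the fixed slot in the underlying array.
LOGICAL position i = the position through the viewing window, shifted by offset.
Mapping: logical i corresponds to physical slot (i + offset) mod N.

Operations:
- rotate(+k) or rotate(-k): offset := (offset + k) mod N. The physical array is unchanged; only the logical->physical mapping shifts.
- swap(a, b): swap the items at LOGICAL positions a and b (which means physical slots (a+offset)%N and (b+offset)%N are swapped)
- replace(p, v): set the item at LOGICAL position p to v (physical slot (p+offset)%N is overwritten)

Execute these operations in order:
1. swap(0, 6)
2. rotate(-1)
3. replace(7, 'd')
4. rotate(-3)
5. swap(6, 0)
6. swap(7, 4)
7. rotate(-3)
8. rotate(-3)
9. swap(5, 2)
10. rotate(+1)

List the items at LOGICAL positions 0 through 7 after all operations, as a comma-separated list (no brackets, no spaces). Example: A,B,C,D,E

Answer: H,G,B,E,D,C,F,d

Derivation:
After op 1 (swap(0, 6)): offset=0, physical=[G,B,C,D,E,F,A,H], logical=[G,B,C,D,E,F,A,H]
After op 2 (rotate(-1)): offset=7, physical=[G,B,C,D,E,F,A,H], logical=[H,G,B,C,D,E,F,A]
After op 3 (replace(7, 'd')): offset=7, physical=[G,B,C,D,E,F,d,H], logical=[H,G,B,C,D,E,F,d]
After op 4 (rotate(-3)): offset=4, physical=[G,B,C,D,E,F,d,H], logical=[E,F,d,H,G,B,C,D]
After op 5 (swap(6, 0)): offset=4, physical=[G,B,E,D,C,F,d,H], logical=[C,F,d,H,G,B,E,D]
After op 6 (swap(7, 4)): offset=4, physical=[D,B,E,G,C,F,d,H], logical=[C,F,d,H,D,B,E,G]
After op 7 (rotate(-3)): offset=1, physical=[D,B,E,G,C,F,d,H], logical=[B,E,G,C,F,d,H,D]
After op 8 (rotate(-3)): offset=6, physical=[D,B,E,G,C,F,d,H], logical=[d,H,D,B,E,G,C,F]
After op 9 (swap(5, 2)): offset=6, physical=[G,B,E,D,C,F,d,H], logical=[d,H,G,B,E,D,C,F]
After op 10 (rotate(+1)): offset=7, physical=[G,B,E,D,C,F,d,H], logical=[H,G,B,E,D,C,F,d]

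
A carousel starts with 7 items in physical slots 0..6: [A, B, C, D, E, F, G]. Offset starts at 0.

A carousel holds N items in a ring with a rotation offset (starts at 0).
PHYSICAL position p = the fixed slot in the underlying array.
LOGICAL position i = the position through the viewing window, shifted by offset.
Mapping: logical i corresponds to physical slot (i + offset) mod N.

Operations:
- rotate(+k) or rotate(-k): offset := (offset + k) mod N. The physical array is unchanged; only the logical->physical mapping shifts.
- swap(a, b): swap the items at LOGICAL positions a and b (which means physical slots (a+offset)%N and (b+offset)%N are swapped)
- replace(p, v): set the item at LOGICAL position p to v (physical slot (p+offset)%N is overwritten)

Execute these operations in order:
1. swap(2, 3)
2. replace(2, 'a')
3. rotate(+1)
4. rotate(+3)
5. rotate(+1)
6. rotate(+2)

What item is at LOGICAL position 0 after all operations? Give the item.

After op 1 (swap(2, 3)): offset=0, physical=[A,B,D,C,E,F,G], logical=[A,B,D,C,E,F,G]
After op 2 (replace(2, 'a')): offset=0, physical=[A,B,a,C,E,F,G], logical=[A,B,a,C,E,F,G]
After op 3 (rotate(+1)): offset=1, physical=[A,B,a,C,E,F,G], logical=[B,a,C,E,F,G,A]
After op 4 (rotate(+3)): offset=4, physical=[A,B,a,C,E,F,G], logical=[E,F,G,A,B,a,C]
After op 5 (rotate(+1)): offset=5, physical=[A,B,a,C,E,F,G], logical=[F,G,A,B,a,C,E]
After op 6 (rotate(+2)): offset=0, physical=[A,B,a,C,E,F,G], logical=[A,B,a,C,E,F,G]

Answer: A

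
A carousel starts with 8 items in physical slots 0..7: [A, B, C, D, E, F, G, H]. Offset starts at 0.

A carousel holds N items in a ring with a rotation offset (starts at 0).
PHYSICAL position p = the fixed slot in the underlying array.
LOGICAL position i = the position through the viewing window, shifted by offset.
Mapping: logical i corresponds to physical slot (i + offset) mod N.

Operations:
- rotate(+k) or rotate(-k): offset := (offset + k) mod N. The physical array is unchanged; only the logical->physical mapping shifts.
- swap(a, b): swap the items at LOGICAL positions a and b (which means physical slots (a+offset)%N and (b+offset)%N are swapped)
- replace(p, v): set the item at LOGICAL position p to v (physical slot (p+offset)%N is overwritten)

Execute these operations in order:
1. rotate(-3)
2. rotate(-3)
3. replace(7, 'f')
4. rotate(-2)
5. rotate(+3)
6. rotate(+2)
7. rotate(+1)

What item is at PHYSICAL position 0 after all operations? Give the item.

After op 1 (rotate(-3)): offset=5, physical=[A,B,C,D,E,F,G,H], logical=[F,G,H,A,B,C,D,E]
After op 2 (rotate(-3)): offset=2, physical=[A,B,C,D,E,F,G,H], logical=[C,D,E,F,G,H,A,B]
After op 3 (replace(7, 'f')): offset=2, physical=[A,f,C,D,E,F,G,H], logical=[C,D,E,F,G,H,A,f]
After op 4 (rotate(-2)): offset=0, physical=[A,f,C,D,E,F,G,H], logical=[A,f,C,D,E,F,G,H]
After op 5 (rotate(+3)): offset=3, physical=[A,f,C,D,E,F,G,H], logical=[D,E,F,G,H,A,f,C]
After op 6 (rotate(+2)): offset=5, physical=[A,f,C,D,E,F,G,H], logical=[F,G,H,A,f,C,D,E]
After op 7 (rotate(+1)): offset=6, physical=[A,f,C,D,E,F,G,H], logical=[G,H,A,f,C,D,E,F]

Answer: A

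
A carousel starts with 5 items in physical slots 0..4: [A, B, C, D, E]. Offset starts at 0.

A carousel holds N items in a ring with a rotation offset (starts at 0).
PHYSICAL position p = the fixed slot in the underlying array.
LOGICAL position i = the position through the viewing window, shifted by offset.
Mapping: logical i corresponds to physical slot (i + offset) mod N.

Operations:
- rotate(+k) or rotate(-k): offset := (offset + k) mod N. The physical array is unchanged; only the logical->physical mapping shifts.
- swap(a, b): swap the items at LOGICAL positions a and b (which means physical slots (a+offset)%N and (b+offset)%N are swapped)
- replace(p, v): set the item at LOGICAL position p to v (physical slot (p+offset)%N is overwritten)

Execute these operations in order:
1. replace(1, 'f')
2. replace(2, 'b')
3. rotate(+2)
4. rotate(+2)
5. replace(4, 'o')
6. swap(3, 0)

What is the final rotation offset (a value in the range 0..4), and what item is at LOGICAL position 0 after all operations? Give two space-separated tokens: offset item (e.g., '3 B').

After op 1 (replace(1, 'f')): offset=0, physical=[A,f,C,D,E], logical=[A,f,C,D,E]
After op 2 (replace(2, 'b')): offset=0, physical=[A,f,b,D,E], logical=[A,f,b,D,E]
After op 3 (rotate(+2)): offset=2, physical=[A,f,b,D,E], logical=[b,D,E,A,f]
After op 4 (rotate(+2)): offset=4, physical=[A,f,b,D,E], logical=[E,A,f,b,D]
After op 5 (replace(4, 'o')): offset=4, physical=[A,f,b,o,E], logical=[E,A,f,b,o]
After op 6 (swap(3, 0)): offset=4, physical=[A,f,E,o,b], logical=[b,A,f,E,o]

Answer: 4 b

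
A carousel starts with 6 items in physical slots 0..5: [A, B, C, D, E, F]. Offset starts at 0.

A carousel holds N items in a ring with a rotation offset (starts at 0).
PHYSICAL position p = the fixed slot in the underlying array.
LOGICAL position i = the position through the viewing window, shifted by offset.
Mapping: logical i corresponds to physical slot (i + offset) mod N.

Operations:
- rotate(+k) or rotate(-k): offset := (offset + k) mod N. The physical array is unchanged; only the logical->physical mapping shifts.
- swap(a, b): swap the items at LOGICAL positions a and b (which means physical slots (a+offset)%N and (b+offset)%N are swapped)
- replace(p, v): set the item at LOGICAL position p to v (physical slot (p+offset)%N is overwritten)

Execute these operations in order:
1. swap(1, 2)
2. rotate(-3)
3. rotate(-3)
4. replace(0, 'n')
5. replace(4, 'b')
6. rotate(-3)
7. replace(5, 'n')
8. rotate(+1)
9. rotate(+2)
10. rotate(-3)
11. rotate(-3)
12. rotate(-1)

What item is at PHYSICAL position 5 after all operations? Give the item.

After op 1 (swap(1, 2)): offset=0, physical=[A,C,B,D,E,F], logical=[A,C,B,D,E,F]
After op 2 (rotate(-3)): offset=3, physical=[A,C,B,D,E,F], logical=[D,E,F,A,C,B]
After op 3 (rotate(-3)): offset=0, physical=[A,C,B,D,E,F], logical=[A,C,B,D,E,F]
After op 4 (replace(0, 'n')): offset=0, physical=[n,C,B,D,E,F], logical=[n,C,B,D,E,F]
After op 5 (replace(4, 'b')): offset=0, physical=[n,C,B,D,b,F], logical=[n,C,B,D,b,F]
After op 6 (rotate(-3)): offset=3, physical=[n,C,B,D,b,F], logical=[D,b,F,n,C,B]
After op 7 (replace(5, 'n')): offset=3, physical=[n,C,n,D,b,F], logical=[D,b,F,n,C,n]
After op 8 (rotate(+1)): offset=4, physical=[n,C,n,D,b,F], logical=[b,F,n,C,n,D]
After op 9 (rotate(+2)): offset=0, physical=[n,C,n,D,b,F], logical=[n,C,n,D,b,F]
After op 10 (rotate(-3)): offset=3, physical=[n,C,n,D,b,F], logical=[D,b,F,n,C,n]
After op 11 (rotate(-3)): offset=0, physical=[n,C,n,D,b,F], logical=[n,C,n,D,b,F]
After op 12 (rotate(-1)): offset=5, physical=[n,C,n,D,b,F], logical=[F,n,C,n,D,b]

Answer: F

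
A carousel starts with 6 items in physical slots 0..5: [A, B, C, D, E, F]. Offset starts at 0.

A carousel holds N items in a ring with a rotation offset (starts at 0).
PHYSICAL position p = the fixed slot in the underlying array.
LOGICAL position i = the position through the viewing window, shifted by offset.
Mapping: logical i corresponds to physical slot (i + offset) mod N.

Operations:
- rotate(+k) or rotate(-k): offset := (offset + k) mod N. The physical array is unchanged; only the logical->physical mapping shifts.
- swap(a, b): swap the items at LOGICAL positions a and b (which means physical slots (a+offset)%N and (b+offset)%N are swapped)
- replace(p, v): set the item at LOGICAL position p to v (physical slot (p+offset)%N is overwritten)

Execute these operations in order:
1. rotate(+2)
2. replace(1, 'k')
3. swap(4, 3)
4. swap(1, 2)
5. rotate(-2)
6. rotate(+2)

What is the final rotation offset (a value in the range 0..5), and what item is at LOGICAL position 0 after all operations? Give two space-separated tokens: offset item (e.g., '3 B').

Answer: 2 C

Derivation:
After op 1 (rotate(+2)): offset=2, physical=[A,B,C,D,E,F], logical=[C,D,E,F,A,B]
After op 2 (replace(1, 'k')): offset=2, physical=[A,B,C,k,E,F], logical=[C,k,E,F,A,B]
After op 3 (swap(4, 3)): offset=2, physical=[F,B,C,k,E,A], logical=[C,k,E,A,F,B]
After op 4 (swap(1, 2)): offset=2, physical=[F,B,C,E,k,A], logical=[C,E,k,A,F,B]
After op 5 (rotate(-2)): offset=0, physical=[F,B,C,E,k,A], logical=[F,B,C,E,k,A]
After op 6 (rotate(+2)): offset=2, physical=[F,B,C,E,k,A], logical=[C,E,k,A,F,B]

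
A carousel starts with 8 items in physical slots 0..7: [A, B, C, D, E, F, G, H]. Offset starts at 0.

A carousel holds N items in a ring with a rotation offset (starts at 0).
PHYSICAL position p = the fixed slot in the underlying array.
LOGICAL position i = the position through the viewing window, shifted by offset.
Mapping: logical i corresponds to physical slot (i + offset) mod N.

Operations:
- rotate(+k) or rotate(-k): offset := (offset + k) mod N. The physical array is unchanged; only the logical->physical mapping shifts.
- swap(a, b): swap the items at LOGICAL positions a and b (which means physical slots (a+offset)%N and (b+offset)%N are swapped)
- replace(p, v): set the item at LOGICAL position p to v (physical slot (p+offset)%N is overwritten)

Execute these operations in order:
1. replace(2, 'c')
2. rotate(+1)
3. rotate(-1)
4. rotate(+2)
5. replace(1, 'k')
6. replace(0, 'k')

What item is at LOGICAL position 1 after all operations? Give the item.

Answer: k

Derivation:
After op 1 (replace(2, 'c')): offset=0, physical=[A,B,c,D,E,F,G,H], logical=[A,B,c,D,E,F,G,H]
After op 2 (rotate(+1)): offset=1, physical=[A,B,c,D,E,F,G,H], logical=[B,c,D,E,F,G,H,A]
After op 3 (rotate(-1)): offset=0, physical=[A,B,c,D,E,F,G,H], logical=[A,B,c,D,E,F,G,H]
After op 4 (rotate(+2)): offset=2, physical=[A,B,c,D,E,F,G,H], logical=[c,D,E,F,G,H,A,B]
After op 5 (replace(1, 'k')): offset=2, physical=[A,B,c,k,E,F,G,H], logical=[c,k,E,F,G,H,A,B]
After op 6 (replace(0, 'k')): offset=2, physical=[A,B,k,k,E,F,G,H], logical=[k,k,E,F,G,H,A,B]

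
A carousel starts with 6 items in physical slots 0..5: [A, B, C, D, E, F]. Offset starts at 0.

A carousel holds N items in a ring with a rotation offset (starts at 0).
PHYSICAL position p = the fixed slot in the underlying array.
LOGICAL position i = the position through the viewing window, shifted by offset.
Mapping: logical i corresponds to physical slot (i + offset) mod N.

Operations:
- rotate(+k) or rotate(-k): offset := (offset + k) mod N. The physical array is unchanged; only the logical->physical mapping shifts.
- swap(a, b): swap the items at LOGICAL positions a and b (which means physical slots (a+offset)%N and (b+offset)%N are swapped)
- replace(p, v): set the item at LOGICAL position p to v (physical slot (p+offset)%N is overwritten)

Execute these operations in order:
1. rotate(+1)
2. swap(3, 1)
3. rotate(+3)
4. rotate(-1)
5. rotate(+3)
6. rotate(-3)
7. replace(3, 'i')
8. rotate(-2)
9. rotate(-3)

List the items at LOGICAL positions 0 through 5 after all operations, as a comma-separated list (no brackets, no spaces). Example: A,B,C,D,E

Answer: C,F,i,B,E,D

Derivation:
After op 1 (rotate(+1)): offset=1, physical=[A,B,C,D,E,F], logical=[B,C,D,E,F,A]
After op 2 (swap(3, 1)): offset=1, physical=[A,B,E,D,C,F], logical=[B,E,D,C,F,A]
After op 3 (rotate(+3)): offset=4, physical=[A,B,E,D,C,F], logical=[C,F,A,B,E,D]
After op 4 (rotate(-1)): offset=3, physical=[A,B,E,D,C,F], logical=[D,C,F,A,B,E]
After op 5 (rotate(+3)): offset=0, physical=[A,B,E,D,C,F], logical=[A,B,E,D,C,F]
After op 6 (rotate(-3)): offset=3, physical=[A,B,E,D,C,F], logical=[D,C,F,A,B,E]
After op 7 (replace(3, 'i')): offset=3, physical=[i,B,E,D,C,F], logical=[D,C,F,i,B,E]
After op 8 (rotate(-2)): offset=1, physical=[i,B,E,D,C,F], logical=[B,E,D,C,F,i]
After op 9 (rotate(-3)): offset=4, physical=[i,B,E,D,C,F], logical=[C,F,i,B,E,D]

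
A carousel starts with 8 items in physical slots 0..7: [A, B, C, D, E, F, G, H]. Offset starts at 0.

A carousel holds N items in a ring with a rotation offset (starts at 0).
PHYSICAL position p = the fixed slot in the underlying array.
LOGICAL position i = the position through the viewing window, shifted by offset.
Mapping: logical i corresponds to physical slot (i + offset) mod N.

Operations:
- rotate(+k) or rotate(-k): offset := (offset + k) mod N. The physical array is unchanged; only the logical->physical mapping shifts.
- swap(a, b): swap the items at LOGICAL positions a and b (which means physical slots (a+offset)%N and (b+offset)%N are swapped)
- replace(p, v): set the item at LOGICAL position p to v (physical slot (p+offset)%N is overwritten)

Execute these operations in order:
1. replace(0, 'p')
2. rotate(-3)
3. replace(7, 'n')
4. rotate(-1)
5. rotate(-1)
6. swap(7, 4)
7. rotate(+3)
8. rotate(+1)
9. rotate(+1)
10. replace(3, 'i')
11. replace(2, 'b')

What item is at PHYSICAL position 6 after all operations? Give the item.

Answer: G

Derivation:
After op 1 (replace(0, 'p')): offset=0, physical=[p,B,C,D,E,F,G,H], logical=[p,B,C,D,E,F,G,H]
After op 2 (rotate(-3)): offset=5, physical=[p,B,C,D,E,F,G,H], logical=[F,G,H,p,B,C,D,E]
After op 3 (replace(7, 'n')): offset=5, physical=[p,B,C,D,n,F,G,H], logical=[F,G,H,p,B,C,D,n]
After op 4 (rotate(-1)): offset=4, physical=[p,B,C,D,n,F,G,H], logical=[n,F,G,H,p,B,C,D]
After op 5 (rotate(-1)): offset=3, physical=[p,B,C,D,n,F,G,H], logical=[D,n,F,G,H,p,B,C]
After op 6 (swap(7, 4)): offset=3, physical=[p,B,H,D,n,F,G,C], logical=[D,n,F,G,C,p,B,H]
After op 7 (rotate(+3)): offset=6, physical=[p,B,H,D,n,F,G,C], logical=[G,C,p,B,H,D,n,F]
After op 8 (rotate(+1)): offset=7, physical=[p,B,H,D,n,F,G,C], logical=[C,p,B,H,D,n,F,G]
After op 9 (rotate(+1)): offset=0, physical=[p,B,H,D,n,F,G,C], logical=[p,B,H,D,n,F,G,C]
After op 10 (replace(3, 'i')): offset=0, physical=[p,B,H,i,n,F,G,C], logical=[p,B,H,i,n,F,G,C]
After op 11 (replace(2, 'b')): offset=0, physical=[p,B,b,i,n,F,G,C], logical=[p,B,b,i,n,F,G,C]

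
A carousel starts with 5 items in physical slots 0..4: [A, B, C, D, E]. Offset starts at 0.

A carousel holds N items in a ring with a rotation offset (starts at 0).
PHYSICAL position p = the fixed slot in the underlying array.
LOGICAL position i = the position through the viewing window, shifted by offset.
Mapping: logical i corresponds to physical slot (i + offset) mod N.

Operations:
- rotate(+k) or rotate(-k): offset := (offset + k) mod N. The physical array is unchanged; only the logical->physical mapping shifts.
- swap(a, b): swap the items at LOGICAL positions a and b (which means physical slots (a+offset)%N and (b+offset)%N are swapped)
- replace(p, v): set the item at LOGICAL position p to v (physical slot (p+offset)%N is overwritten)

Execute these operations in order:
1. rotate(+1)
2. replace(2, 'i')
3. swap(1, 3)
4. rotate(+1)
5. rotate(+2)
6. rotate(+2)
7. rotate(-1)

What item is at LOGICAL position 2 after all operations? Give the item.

After op 1 (rotate(+1)): offset=1, physical=[A,B,C,D,E], logical=[B,C,D,E,A]
After op 2 (replace(2, 'i')): offset=1, physical=[A,B,C,i,E], logical=[B,C,i,E,A]
After op 3 (swap(1, 3)): offset=1, physical=[A,B,E,i,C], logical=[B,E,i,C,A]
After op 4 (rotate(+1)): offset=2, physical=[A,B,E,i,C], logical=[E,i,C,A,B]
After op 5 (rotate(+2)): offset=4, physical=[A,B,E,i,C], logical=[C,A,B,E,i]
After op 6 (rotate(+2)): offset=1, physical=[A,B,E,i,C], logical=[B,E,i,C,A]
After op 7 (rotate(-1)): offset=0, physical=[A,B,E,i,C], logical=[A,B,E,i,C]

Answer: E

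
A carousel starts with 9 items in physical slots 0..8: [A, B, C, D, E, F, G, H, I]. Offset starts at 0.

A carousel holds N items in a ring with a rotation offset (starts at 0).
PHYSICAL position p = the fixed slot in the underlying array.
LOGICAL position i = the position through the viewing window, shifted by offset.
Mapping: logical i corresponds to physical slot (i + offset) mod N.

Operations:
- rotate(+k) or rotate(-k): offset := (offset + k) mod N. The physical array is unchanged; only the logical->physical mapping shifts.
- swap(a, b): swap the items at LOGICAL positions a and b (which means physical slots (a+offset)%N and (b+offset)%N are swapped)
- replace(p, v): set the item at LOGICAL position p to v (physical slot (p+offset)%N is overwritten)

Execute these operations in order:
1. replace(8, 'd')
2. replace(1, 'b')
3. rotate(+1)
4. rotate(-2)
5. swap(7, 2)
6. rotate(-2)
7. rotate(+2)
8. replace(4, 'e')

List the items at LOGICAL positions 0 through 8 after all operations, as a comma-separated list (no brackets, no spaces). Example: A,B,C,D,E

After op 1 (replace(8, 'd')): offset=0, physical=[A,B,C,D,E,F,G,H,d], logical=[A,B,C,D,E,F,G,H,d]
After op 2 (replace(1, 'b')): offset=0, physical=[A,b,C,D,E,F,G,H,d], logical=[A,b,C,D,E,F,G,H,d]
After op 3 (rotate(+1)): offset=1, physical=[A,b,C,D,E,F,G,H,d], logical=[b,C,D,E,F,G,H,d,A]
After op 4 (rotate(-2)): offset=8, physical=[A,b,C,D,E,F,G,H,d], logical=[d,A,b,C,D,E,F,G,H]
After op 5 (swap(7, 2)): offset=8, physical=[A,G,C,D,E,F,b,H,d], logical=[d,A,G,C,D,E,F,b,H]
After op 6 (rotate(-2)): offset=6, physical=[A,G,C,D,E,F,b,H,d], logical=[b,H,d,A,G,C,D,E,F]
After op 7 (rotate(+2)): offset=8, physical=[A,G,C,D,E,F,b,H,d], logical=[d,A,G,C,D,E,F,b,H]
After op 8 (replace(4, 'e')): offset=8, physical=[A,G,C,e,E,F,b,H,d], logical=[d,A,G,C,e,E,F,b,H]

Answer: d,A,G,C,e,E,F,b,H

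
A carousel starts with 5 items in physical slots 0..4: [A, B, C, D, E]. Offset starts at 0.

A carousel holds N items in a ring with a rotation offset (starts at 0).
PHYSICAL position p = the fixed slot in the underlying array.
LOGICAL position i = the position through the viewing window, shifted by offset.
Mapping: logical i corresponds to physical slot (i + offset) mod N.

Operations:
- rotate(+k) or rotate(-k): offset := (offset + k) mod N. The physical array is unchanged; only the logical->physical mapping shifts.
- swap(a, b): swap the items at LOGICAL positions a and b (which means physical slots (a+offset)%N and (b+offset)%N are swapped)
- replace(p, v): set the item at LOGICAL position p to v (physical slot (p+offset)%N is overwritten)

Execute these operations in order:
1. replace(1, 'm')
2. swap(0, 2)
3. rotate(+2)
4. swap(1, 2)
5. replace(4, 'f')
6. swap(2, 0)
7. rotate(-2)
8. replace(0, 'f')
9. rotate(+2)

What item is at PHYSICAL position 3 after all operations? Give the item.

After op 1 (replace(1, 'm')): offset=0, physical=[A,m,C,D,E], logical=[A,m,C,D,E]
After op 2 (swap(0, 2)): offset=0, physical=[C,m,A,D,E], logical=[C,m,A,D,E]
After op 3 (rotate(+2)): offset=2, physical=[C,m,A,D,E], logical=[A,D,E,C,m]
After op 4 (swap(1, 2)): offset=2, physical=[C,m,A,E,D], logical=[A,E,D,C,m]
After op 5 (replace(4, 'f')): offset=2, physical=[C,f,A,E,D], logical=[A,E,D,C,f]
After op 6 (swap(2, 0)): offset=2, physical=[C,f,D,E,A], logical=[D,E,A,C,f]
After op 7 (rotate(-2)): offset=0, physical=[C,f,D,E,A], logical=[C,f,D,E,A]
After op 8 (replace(0, 'f')): offset=0, physical=[f,f,D,E,A], logical=[f,f,D,E,A]
After op 9 (rotate(+2)): offset=2, physical=[f,f,D,E,A], logical=[D,E,A,f,f]

Answer: E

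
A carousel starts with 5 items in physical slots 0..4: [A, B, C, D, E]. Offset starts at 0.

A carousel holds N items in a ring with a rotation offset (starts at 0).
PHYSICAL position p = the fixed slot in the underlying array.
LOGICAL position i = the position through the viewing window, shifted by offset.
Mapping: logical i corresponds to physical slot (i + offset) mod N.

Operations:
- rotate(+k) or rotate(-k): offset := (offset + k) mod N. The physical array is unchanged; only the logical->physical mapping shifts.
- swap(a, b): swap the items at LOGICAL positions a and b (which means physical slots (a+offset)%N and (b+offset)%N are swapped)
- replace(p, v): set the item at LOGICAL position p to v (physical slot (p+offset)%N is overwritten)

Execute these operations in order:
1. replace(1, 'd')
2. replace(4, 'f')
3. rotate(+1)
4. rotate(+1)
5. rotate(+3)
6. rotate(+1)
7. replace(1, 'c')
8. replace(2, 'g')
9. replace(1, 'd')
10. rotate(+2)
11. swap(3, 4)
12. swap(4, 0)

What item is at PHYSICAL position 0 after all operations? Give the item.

After op 1 (replace(1, 'd')): offset=0, physical=[A,d,C,D,E], logical=[A,d,C,D,E]
After op 2 (replace(4, 'f')): offset=0, physical=[A,d,C,D,f], logical=[A,d,C,D,f]
After op 3 (rotate(+1)): offset=1, physical=[A,d,C,D,f], logical=[d,C,D,f,A]
After op 4 (rotate(+1)): offset=2, physical=[A,d,C,D,f], logical=[C,D,f,A,d]
After op 5 (rotate(+3)): offset=0, physical=[A,d,C,D,f], logical=[A,d,C,D,f]
After op 6 (rotate(+1)): offset=1, physical=[A,d,C,D,f], logical=[d,C,D,f,A]
After op 7 (replace(1, 'c')): offset=1, physical=[A,d,c,D,f], logical=[d,c,D,f,A]
After op 8 (replace(2, 'g')): offset=1, physical=[A,d,c,g,f], logical=[d,c,g,f,A]
After op 9 (replace(1, 'd')): offset=1, physical=[A,d,d,g,f], logical=[d,d,g,f,A]
After op 10 (rotate(+2)): offset=3, physical=[A,d,d,g,f], logical=[g,f,A,d,d]
After op 11 (swap(3, 4)): offset=3, physical=[A,d,d,g,f], logical=[g,f,A,d,d]
After op 12 (swap(4, 0)): offset=3, physical=[A,d,g,d,f], logical=[d,f,A,d,g]

Answer: A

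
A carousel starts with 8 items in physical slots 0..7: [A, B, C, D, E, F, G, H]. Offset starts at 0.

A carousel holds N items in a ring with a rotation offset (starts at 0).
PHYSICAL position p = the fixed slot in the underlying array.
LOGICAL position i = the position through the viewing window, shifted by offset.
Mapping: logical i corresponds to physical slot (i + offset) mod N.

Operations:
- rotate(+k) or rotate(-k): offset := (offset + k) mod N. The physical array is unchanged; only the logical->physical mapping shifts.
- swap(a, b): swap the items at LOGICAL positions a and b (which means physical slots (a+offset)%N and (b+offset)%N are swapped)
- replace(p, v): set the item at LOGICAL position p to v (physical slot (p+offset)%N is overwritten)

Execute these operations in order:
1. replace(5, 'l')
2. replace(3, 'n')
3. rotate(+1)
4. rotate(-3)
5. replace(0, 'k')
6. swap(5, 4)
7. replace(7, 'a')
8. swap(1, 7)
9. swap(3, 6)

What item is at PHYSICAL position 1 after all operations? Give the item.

Answer: E

Derivation:
After op 1 (replace(5, 'l')): offset=0, physical=[A,B,C,D,E,l,G,H], logical=[A,B,C,D,E,l,G,H]
After op 2 (replace(3, 'n')): offset=0, physical=[A,B,C,n,E,l,G,H], logical=[A,B,C,n,E,l,G,H]
After op 3 (rotate(+1)): offset=1, physical=[A,B,C,n,E,l,G,H], logical=[B,C,n,E,l,G,H,A]
After op 4 (rotate(-3)): offset=6, physical=[A,B,C,n,E,l,G,H], logical=[G,H,A,B,C,n,E,l]
After op 5 (replace(0, 'k')): offset=6, physical=[A,B,C,n,E,l,k,H], logical=[k,H,A,B,C,n,E,l]
After op 6 (swap(5, 4)): offset=6, physical=[A,B,n,C,E,l,k,H], logical=[k,H,A,B,n,C,E,l]
After op 7 (replace(7, 'a')): offset=6, physical=[A,B,n,C,E,a,k,H], logical=[k,H,A,B,n,C,E,a]
After op 8 (swap(1, 7)): offset=6, physical=[A,B,n,C,E,H,k,a], logical=[k,a,A,B,n,C,E,H]
After op 9 (swap(3, 6)): offset=6, physical=[A,E,n,C,B,H,k,a], logical=[k,a,A,E,n,C,B,H]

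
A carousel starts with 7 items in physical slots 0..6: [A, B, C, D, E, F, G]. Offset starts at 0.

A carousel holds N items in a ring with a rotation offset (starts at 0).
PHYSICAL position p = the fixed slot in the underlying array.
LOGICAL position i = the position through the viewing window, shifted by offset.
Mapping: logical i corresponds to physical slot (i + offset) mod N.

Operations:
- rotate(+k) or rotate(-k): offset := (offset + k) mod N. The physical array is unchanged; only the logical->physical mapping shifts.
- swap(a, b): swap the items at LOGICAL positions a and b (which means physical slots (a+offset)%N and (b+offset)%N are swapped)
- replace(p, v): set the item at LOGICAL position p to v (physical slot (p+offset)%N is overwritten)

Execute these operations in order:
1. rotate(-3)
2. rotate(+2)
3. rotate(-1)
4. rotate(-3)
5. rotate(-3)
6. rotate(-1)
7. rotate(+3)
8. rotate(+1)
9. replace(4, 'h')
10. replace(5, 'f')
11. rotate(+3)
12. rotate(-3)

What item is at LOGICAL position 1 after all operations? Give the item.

Answer: D

Derivation:
After op 1 (rotate(-3)): offset=4, physical=[A,B,C,D,E,F,G], logical=[E,F,G,A,B,C,D]
After op 2 (rotate(+2)): offset=6, physical=[A,B,C,D,E,F,G], logical=[G,A,B,C,D,E,F]
After op 3 (rotate(-1)): offset=5, physical=[A,B,C,D,E,F,G], logical=[F,G,A,B,C,D,E]
After op 4 (rotate(-3)): offset=2, physical=[A,B,C,D,E,F,G], logical=[C,D,E,F,G,A,B]
After op 5 (rotate(-3)): offset=6, physical=[A,B,C,D,E,F,G], logical=[G,A,B,C,D,E,F]
After op 6 (rotate(-1)): offset=5, physical=[A,B,C,D,E,F,G], logical=[F,G,A,B,C,D,E]
After op 7 (rotate(+3)): offset=1, physical=[A,B,C,D,E,F,G], logical=[B,C,D,E,F,G,A]
After op 8 (rotate(+1)): offset=2, physical=[A,B,C,D,E,F,G], logical=[C,D,E,F,G,A,B]
After op 9 (replace(4, 'h')): offset=2, physical=[A,B,C,D,E,F,h], logical=[C,D,E,F,h,A,B]
After op 10 (replace(5, 'f')): offset=2, physical=[f,B,C,D,E,F,h], logical=[C,D,E,F,h,f,B]
After op 11 (rotate(+3)): offset=5, physical=[f,B,C,D,E,F,h], logical=[F,h,f,B,C,D,E]
After op 12 (rotate(-3)): offset=2, physical=[f,B,C,D,E,F,h], logical=[C,D,E,F,h,f,B]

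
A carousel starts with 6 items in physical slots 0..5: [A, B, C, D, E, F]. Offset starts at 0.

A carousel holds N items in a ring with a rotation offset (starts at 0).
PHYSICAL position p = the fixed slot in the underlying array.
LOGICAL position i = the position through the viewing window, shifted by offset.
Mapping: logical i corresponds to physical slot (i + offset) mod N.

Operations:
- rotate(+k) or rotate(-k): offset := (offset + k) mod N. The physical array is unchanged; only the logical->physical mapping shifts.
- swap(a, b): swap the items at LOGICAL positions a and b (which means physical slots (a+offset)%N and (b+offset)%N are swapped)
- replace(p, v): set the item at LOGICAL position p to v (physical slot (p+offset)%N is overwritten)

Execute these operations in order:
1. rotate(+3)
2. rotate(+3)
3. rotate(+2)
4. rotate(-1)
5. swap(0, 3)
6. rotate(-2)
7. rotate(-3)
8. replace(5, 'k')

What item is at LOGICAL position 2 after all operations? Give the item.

After op 1 (rotate(+3)): offset=3, physical=[A,B,C,D,E,F], logical=[D,E,F,A,B,C]
After op 2 (rotate(+3)): offset=0, physical=[A,B,C,D,E,F], logical=[A,B,C,D,E,F]
After op 3 (rotate(+2)): offset=2, physical=[A,B,C,D,E,F], logical=[C,D,E,F,A,B]
After op 4 (rotate(-1)): offset=1, physical=[A,B,C,D,E,F], logical=[B,C,D,E,F,A]
After op 5 (swap(0, 3)): offset=1, physical=[A,E,C,D,B,F], logical=[E,C,D,B,F,A]
After op 6 (rotate(-2)): offset=5, physical=[A,E,C,D,B,F], logical=[F,A,E,C,D,B]
After op 7 (rotate(-3)): offset=2, physical=[A,E,C,D,B,F], logical=[C,D,B,F,A,E]
After op 8 (replace(5, 'k')): offset=2, physical=[A,k,C,D,B,F], logical=[C,D,B,F,A,k]

Answer: B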